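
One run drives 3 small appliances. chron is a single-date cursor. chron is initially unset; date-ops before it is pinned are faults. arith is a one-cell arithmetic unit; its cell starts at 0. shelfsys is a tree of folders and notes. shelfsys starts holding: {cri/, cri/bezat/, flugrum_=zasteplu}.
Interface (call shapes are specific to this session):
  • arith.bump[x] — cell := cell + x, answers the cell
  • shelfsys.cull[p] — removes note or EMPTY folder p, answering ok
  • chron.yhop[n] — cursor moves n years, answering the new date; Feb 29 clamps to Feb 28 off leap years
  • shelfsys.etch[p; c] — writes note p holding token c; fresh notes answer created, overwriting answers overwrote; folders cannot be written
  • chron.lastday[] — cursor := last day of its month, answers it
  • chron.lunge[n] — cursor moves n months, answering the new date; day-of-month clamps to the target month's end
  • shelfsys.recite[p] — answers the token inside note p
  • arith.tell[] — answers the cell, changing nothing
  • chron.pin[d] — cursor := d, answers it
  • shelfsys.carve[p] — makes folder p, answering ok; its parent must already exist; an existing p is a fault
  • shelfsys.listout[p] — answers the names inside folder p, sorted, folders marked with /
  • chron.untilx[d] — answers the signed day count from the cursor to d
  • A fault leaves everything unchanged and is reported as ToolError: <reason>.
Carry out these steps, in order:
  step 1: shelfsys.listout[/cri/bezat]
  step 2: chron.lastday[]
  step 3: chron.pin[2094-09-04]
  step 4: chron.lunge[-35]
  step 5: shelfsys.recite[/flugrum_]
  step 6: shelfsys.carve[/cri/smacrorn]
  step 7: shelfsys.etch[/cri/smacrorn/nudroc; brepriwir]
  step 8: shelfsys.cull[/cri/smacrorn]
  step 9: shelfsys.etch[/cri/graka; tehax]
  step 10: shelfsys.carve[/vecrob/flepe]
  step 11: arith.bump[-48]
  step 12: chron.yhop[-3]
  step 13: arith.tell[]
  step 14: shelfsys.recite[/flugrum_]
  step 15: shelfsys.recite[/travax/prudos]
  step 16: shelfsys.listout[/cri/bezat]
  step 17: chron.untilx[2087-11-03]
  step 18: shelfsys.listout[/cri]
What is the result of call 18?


Answer: [bezat/, graka, smacrorn/]

Derivation:
! listout(p=/cri/bezat) == []
! lastday() == ToolError: no date set
! pin(d=2094-09-04) == 2094-09-04
! lunge(n=-35) == 2091-10-04
! recite(p=/flugrum_) == zasteplu
! carve(p=/cri/smacrorn) == ok
! etch(p=/cri/smacrorn/nudroc, c=brepriwir) == created
! cull(p=/cri/smacrorn) == ToolError: not empty
! etch(p=/cri/graka, c=tehax) == created
! carve(p=/vecrob/flepe) == ToolError: no parent
! bump(x=-48) == -48
! yhop(n=-3) == 2088-10-04
! tell() == -48
! recite(p=/flugrum_) == zasteplu
! recite(p=/travax/prudos) == ToolError: not found
! listout(p=/cri/bezat) == []
! untilx(d=2087-11-03) == -336
! listout(p=/cri) == [bezat/, graka, smacrorn/]


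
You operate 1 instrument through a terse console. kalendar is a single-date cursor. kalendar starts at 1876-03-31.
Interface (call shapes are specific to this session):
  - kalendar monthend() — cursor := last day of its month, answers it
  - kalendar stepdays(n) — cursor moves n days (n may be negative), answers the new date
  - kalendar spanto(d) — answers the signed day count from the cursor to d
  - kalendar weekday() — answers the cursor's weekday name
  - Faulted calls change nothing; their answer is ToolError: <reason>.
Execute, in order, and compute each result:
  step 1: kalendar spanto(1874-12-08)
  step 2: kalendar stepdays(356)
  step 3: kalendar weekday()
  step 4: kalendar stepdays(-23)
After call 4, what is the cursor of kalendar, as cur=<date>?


Answer: cur=1877-02-27

Derivation:
# kalendar spanto(d=1874-12-08) == -479
# kalendar stepdays(n=356) == 1877-03-22
# kalendar weekday() == Thursday
# kalendar stepdays(n=-23) == 1877-02-27


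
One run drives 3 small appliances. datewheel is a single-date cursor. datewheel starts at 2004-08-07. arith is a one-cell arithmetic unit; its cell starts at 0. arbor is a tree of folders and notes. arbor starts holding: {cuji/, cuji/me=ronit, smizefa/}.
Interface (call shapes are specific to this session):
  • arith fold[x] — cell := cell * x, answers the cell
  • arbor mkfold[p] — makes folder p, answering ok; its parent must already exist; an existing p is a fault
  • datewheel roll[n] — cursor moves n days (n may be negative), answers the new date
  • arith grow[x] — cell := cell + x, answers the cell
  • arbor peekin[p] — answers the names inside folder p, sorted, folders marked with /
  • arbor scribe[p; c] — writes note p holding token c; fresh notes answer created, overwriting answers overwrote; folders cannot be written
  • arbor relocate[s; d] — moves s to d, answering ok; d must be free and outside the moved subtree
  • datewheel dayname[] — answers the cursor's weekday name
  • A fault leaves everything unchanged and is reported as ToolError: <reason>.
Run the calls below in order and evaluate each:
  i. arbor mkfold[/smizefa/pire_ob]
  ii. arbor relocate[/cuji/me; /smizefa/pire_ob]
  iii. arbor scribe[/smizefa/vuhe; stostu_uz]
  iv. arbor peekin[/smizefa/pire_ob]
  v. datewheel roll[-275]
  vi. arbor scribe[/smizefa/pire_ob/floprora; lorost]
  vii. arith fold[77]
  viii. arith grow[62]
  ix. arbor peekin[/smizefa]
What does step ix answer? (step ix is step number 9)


Answer: [pire_ob/, vuhe]

Derivation:
Act: arbor mkfold[p=/smizefa/pire_ob]
Obs: ok
Act: arbor relocate[s=/cuji/me; d=/smizefa/pire_ob]
Obs: ToolError: exists
Act: arbor scribe[p=/smizefa/vuhe; c=stostu_uz]
Obs: created
Act: arbor peekin[p=/smizefa/pire_ob]
Obs: []
Act: datewheel roll[n=-275]
Obs: 2003-11-06
Act: arbor scribe[p=/smizefa/pire_ob/floprora; c=lorost]
Obs: created
Act: arith fold[x=77]
Obs: 0
Act: arith grow[x=62]
Obs: 62
Act: arbor peekin[p=/smizefa]
Obs: [pire_ob/, vuhe]


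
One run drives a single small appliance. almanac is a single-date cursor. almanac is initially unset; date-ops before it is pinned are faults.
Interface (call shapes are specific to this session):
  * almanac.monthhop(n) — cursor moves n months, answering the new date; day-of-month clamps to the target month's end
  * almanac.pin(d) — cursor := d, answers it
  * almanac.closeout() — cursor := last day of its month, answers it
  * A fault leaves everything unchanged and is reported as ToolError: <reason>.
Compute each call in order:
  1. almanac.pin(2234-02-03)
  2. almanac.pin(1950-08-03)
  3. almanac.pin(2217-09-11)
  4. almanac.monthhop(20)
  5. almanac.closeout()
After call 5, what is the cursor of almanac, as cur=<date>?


Answer: cur=2219-05-31

Derivation:
% almanac.pin(d→2234-02-03) : 2234-02-03
% almanac.pin(d→1950-08-03) : 1950-08-03
% almanac.pin(d→2217-09-11) : 2217-09-11
% almanac.monthhop(n→20) : 2219-05-11
% almanac.closeout() : 2219-05-31


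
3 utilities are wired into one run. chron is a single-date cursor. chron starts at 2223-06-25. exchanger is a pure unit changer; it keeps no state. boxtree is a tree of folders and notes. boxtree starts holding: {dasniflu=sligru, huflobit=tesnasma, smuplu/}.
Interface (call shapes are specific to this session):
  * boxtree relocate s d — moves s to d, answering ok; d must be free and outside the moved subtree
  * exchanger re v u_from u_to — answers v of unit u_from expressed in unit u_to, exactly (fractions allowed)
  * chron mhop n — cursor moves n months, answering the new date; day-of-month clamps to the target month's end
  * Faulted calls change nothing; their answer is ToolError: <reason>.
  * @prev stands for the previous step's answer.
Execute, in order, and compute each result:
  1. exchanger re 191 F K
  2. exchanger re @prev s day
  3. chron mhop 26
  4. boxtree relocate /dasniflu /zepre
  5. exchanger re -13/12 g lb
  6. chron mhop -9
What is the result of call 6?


>>> exchanger re v='191' u_from='F' u_to='K'
= 21689/60
>>> exchanger re v='@prev' u_from='s' u_to='day'
= 21689/5184000
>>> chron mhop n='26'
= 2225-08-25
>>> boxtree relocate s='/dasniflu' d='/zepre'
= ok
>>> exchanger re v='-13/12' u_from='g' u_to='lb'
= -325000/136077711
>>> chron mhop n='-9'
= 2224-11-25

Answer: 2224-11-25


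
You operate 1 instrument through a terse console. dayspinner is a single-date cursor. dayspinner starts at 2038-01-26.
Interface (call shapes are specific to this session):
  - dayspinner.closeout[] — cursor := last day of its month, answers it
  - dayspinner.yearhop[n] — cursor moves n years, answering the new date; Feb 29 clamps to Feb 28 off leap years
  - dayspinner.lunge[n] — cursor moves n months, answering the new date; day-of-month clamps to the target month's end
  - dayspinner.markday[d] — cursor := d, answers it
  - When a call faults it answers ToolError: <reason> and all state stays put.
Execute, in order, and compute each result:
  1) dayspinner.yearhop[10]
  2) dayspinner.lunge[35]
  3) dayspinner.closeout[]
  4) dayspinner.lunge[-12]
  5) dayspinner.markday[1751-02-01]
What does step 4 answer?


Answer: 2049-12-31

Derivation:
>>> dayspinner.yearhop n: 10
[out] 2048-01-26
>>> dayspinner.lunge n: 35
[out] 2050-12-26
>>> dayspinner.closeout
[out] 2050-12-31
>>> dayspinner.lunge n: -12
[out] 2049-12-31
>>> dayspinner.markday d: 1751-02-01
[out] 1751-02-01


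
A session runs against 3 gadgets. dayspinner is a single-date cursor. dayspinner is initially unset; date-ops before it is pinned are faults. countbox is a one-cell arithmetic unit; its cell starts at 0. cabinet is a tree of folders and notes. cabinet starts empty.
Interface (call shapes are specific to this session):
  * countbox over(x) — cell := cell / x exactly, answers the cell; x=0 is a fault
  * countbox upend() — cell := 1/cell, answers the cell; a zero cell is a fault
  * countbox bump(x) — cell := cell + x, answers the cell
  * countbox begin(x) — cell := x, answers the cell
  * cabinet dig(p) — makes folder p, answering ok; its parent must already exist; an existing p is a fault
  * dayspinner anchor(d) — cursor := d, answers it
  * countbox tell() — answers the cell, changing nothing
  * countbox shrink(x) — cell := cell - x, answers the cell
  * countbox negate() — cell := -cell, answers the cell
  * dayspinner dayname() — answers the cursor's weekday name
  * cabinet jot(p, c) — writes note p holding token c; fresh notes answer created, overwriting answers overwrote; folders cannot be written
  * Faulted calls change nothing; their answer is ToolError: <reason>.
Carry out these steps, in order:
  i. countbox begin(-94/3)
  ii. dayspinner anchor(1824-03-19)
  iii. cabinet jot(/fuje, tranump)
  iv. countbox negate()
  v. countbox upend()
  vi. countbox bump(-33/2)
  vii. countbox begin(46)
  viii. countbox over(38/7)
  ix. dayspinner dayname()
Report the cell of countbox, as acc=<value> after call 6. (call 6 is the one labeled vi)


Answer: acc=-774/47

Derivation:
>>> countbox begin x=-94/3
= -94/3
>>> dayspinner anchor d=1824-03-19
= 1824-03-19
>>> cabinet jot p=/fuje c=tranump
= created
>>> countbox negate
= 94/3
>>> countbox upend
= 3/94
>>> countbox bump x=-33/2
= -774/47
>>> countbox begin x=46
= 46
>>> countbox over x=38/7
= 161/19
>>> dayspinner dayname
= Friday


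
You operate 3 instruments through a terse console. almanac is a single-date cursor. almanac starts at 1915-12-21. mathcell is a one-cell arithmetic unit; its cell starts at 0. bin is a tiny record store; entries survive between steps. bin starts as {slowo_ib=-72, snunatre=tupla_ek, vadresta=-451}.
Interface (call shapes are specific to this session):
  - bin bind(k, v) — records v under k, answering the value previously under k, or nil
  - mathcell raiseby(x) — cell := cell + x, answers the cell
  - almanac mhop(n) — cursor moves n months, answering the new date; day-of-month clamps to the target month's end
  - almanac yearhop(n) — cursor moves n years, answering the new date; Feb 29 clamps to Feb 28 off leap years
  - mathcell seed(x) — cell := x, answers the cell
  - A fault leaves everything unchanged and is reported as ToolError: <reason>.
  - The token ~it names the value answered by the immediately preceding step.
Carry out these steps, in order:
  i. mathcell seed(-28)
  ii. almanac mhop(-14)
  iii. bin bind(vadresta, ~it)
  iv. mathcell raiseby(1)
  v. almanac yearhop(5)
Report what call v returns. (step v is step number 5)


~$ mathcell seed x=-28
  -28
~$ almanac mhop n=-14
  1914-10-21
~$ bin bind k=vadresta v=~it
  -451
~$ mathcell raiseby x=1
  -27
~$ almanac yearhop n=5
  1919-10-21

Answer: 1919-10-21


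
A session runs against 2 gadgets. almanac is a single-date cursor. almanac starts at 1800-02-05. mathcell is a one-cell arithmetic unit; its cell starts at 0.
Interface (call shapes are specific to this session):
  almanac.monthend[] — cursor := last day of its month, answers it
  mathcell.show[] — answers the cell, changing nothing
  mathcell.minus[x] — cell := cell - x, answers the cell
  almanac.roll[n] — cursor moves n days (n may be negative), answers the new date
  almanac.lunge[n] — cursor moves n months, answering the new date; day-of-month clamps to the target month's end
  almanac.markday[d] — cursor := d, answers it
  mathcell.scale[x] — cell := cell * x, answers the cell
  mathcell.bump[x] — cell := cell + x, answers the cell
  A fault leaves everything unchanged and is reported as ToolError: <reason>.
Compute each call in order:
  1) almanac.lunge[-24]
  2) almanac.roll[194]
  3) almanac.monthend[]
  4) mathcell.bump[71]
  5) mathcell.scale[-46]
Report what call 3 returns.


Act: almanac.lunge[n=-24]
Obs: 1798-02-05
Act: almanac.roll[n=194]
Obs: 1798-08-18
Act: almanac.monthend[]
Obs: 1798-08-31
Act: mathcell.bump[x=71]
Obs: 71
Act: mathcell.scale[x=-46]
Obs: -3266

Answer: 1798-08-31


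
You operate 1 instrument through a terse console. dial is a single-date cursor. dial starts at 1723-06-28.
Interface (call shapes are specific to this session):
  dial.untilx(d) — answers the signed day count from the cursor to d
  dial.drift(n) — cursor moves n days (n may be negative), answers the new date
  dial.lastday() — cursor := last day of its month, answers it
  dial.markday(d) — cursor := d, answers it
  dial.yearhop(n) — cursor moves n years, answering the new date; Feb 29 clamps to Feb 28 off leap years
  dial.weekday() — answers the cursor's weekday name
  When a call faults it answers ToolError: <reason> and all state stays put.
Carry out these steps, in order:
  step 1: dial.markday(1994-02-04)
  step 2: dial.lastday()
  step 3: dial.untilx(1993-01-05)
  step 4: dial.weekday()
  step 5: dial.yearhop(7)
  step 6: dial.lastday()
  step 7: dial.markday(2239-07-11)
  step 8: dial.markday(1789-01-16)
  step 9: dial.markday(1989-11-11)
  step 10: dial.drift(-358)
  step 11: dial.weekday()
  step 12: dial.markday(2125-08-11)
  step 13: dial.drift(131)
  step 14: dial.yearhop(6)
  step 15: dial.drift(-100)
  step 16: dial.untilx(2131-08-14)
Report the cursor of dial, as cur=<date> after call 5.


Act: dial.markday[d=1994-02-04]
Obs: 1994-02-04
Act: dial.lastday[]
Obs: 1994-02-28
Act: dial.untilx[d=1993-01-05]
Obs: -419
Act: dial.weekday[]
Obs: Monday
Act: dial.yearhop[n=7]
Obs: 2001-02-28
Act: dial.lastday[]
Obs: 2001-02-28
Act: dial.markday[d=2239-07-11]
Obs: 2239-07-11
Act: dial.markday[d=1789-01-16]
Obs: 1789-01-16
Act: dial.markday[d=1989-11-11]
Obs: 1989-11-11
Act: dial.drift[n=-358]
Obs: 1988-11-18
Act: dial.weekday[]
Obs: Friday
Act: dial.markday[d=2125-08-11]
Obs: 2125-08-11
Act: dial.drift[n=131]
Obs: 2125-12-20
Act: dial.yearhop[n=6]
Obs: 2131-12-20
Act: dial.drift[n=-100]
Obs: 2131-09-11
Act: dial.untilx[d=2131-08-14]
Obs: -28

Answer: cur=2001-02-28


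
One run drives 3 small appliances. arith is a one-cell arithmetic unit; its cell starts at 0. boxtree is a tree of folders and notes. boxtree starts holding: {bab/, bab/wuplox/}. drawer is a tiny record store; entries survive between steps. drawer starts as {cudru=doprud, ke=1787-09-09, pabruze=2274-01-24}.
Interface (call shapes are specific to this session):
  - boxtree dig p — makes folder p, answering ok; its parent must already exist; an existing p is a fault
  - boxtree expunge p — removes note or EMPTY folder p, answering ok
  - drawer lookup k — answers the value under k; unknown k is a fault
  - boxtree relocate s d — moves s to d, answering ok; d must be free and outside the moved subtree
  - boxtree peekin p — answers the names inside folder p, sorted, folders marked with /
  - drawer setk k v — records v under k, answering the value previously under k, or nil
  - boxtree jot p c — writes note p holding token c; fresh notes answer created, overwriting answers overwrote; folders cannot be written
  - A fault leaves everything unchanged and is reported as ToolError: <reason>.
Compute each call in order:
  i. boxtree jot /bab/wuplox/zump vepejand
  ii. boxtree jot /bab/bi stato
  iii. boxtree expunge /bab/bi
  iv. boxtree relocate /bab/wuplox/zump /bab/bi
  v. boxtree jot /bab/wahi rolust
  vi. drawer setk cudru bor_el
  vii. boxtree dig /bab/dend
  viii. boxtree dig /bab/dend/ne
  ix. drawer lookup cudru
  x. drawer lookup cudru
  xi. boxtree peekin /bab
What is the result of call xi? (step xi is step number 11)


Answer: [bi, dend/, wahi, wuplox/]

Derivation:
I run boxtree jot passing p→/bab/wuplox/zump, c→vepejand, and get created.
Using boxtree jot passing p→/bab/bi, c→stato, → created.
Next I call boxtree expunge passing p→/bab/bi, and observe ok.
I invoke boxtree relocate passing s→/bab/wuplox/zump, d→/bab/bi, — result: ok.
I call boxtree jot passing p→/bab/wahi, c→rolust, giving created.
I call drawer setk passing k→cudru, v→bor_el, giving doprud.
Now I run boxtree dig passing p→/bab/dend, which returns ok.
I call boxtree dig passing p→/bab/dend/ne, yielding ok.
Invoking drawer lookup passing k→cudru, — result: bor_el.
Calling drawer lookup passing k→cudru, which returns bor_el.
I invoke boxtree peekin passing p→/bab, and see [bi, dend/, wahi, wuplox/].


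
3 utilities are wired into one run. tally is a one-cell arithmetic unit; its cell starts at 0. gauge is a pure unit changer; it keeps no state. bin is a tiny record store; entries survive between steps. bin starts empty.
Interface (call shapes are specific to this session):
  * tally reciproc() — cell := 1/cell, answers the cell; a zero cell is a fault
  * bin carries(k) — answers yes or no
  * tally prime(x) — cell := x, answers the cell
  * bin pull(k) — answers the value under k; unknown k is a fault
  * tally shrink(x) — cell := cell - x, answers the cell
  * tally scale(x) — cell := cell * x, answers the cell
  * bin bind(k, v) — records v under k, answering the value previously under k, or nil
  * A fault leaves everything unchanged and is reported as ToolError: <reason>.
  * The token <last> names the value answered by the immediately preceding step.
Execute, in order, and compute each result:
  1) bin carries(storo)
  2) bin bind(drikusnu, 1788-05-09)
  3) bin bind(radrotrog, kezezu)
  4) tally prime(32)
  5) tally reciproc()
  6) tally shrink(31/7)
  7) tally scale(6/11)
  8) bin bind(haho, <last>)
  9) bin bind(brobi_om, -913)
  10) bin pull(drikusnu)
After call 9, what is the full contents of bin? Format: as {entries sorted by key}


# bin carries(storo) : no
# bin bind(drikusnu, 1788-05-09) : nil
# bin bind(radrotrog, kezezu) : nil
# tally prime(32) : 32
# tally reciproc() : 1/32
# tally shrink(31/7) : -985/224
# tally scale(6/11) : -2955/1232
# bin bind(haho, <last>) : nil
# bin bind(brobi_om, -913) : nil
# bin pull(drikusnu) : 1788-05-09

Answer: {brobi_om=-913, drikusnu=1788-05-09, haho=-2955/1232, radrotrog=kezezu}


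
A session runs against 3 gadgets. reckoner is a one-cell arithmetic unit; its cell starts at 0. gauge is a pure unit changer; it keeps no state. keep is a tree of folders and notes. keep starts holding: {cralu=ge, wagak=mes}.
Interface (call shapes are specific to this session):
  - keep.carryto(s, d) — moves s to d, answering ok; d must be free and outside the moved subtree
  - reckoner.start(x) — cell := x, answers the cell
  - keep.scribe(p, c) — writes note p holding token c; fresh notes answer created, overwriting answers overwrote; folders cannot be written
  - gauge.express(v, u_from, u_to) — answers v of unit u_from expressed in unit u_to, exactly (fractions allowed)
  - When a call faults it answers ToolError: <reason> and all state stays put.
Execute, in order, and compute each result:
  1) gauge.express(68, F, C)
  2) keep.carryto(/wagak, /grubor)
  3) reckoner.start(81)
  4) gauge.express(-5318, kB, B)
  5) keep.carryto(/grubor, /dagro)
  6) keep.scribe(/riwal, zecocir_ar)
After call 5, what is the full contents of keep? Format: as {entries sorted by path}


% 1. gauge.express(v: 68, u_from: F, u_to: C) -> 20
% 2. keep.carryto(s: /wagak, d: /grubor) -> ok
% 3. reckoner.start(x: 81) -> 81
% 4. gauge.express(v: -5318, u_from: kB, u_to: B) -> -5318000
% 5. keep.carryto(s: /grubor, d: /dagro) -> ok
% 6. keep.scribe(p: /riwal, c: zecocir_ar) -> created

Answer: {cralu=ge, dagro=mes}


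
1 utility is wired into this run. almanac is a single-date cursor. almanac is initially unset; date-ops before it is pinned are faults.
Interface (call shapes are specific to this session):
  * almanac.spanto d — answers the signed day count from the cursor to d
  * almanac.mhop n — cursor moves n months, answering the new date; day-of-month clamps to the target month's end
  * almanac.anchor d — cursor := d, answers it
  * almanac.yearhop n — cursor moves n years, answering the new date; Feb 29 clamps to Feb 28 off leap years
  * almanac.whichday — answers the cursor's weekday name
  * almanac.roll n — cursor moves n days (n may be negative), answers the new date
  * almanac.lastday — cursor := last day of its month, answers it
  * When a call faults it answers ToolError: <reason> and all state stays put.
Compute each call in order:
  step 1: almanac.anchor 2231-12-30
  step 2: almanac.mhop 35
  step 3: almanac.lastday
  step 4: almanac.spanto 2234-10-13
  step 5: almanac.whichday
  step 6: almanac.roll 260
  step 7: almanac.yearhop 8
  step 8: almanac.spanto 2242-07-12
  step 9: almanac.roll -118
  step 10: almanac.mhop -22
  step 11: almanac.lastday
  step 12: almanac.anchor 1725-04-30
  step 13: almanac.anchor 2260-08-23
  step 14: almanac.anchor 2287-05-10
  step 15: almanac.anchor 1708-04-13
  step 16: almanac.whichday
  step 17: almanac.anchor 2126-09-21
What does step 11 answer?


·→ almanac.anchor(d: 2231-12-30)
·← 2231-12-30
·→ almanac.mhop(n: 35)
·← 2234-11-30
·→ almanac.lastday()
·← 2234-11-30
·→ almanac.spanto(d: 2234-10-13)
·← -48
·→ almanac.whichday()
·← Sunday
·→ almanac.roll(n: 260)
·← 2235-08-17
·→ almanac.yearhop(n: 8)
·← 2243-08-17
·→ almanac.spanto(d: 2242-07-12)
·← -401
·→ almanac.roll(n: -118)
·← 2243-04-21
·→ almanac.mhop(n: -22)
·← 2241-06-21
·→ almanac.lastday()
·← 2241-06-30
·→ almanac.anchor(d: 1725-04-30)
·← 1725-04-30
·→ almanac.anchor(d: 2260-08-23)
·← 2260-08-23
·→ almanac.anchor(d: 2287-05-10)
·← 2287-05-10
·→ almanac.anchor(d: 1708-04-13)
·← 1708-04-13
·→ almanac.whichday()
·← Friday
·→ almanac.anchor(d: 2126-09-21)
·← 2126-09-21

Answer: 2241-06-30


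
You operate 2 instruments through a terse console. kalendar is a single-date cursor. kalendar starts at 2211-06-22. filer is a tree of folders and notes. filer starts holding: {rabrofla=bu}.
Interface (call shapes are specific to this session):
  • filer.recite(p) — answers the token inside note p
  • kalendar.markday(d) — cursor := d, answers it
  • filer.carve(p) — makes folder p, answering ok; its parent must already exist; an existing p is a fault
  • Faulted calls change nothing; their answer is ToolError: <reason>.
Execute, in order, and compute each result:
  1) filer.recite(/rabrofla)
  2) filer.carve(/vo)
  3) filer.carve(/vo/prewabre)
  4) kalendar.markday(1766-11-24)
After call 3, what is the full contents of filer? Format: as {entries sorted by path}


Answer: {rabrofla=bu, vo/, vo/prewabre/}

Derivation:
# recite(p: /rabrofla) => bu
# carve(p: /vo) => ok
# carve(p: /vo/prewabre) => ok
# markday(d: 1766-11-24) => 1766-11-24


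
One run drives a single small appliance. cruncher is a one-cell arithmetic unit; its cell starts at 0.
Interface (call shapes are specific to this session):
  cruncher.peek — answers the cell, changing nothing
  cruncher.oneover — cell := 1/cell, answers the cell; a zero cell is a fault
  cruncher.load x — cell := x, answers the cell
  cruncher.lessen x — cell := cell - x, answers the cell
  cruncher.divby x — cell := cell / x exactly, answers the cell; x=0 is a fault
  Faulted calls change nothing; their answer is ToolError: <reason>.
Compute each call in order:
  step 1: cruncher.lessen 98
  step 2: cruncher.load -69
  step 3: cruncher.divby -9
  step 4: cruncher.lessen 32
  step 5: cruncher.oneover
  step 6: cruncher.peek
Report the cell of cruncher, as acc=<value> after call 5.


> cruncher.lessen x→98
:: -98
> cruncher.load x→-69
:: -69
> cruncher.divby x→-9
:: 23/3
> cruncher.lessen x→32
:: -73/3
> cruncher.oneover
:: -3/73
> cruncher.peek
:: -3/73

Answer: acc=-3/73


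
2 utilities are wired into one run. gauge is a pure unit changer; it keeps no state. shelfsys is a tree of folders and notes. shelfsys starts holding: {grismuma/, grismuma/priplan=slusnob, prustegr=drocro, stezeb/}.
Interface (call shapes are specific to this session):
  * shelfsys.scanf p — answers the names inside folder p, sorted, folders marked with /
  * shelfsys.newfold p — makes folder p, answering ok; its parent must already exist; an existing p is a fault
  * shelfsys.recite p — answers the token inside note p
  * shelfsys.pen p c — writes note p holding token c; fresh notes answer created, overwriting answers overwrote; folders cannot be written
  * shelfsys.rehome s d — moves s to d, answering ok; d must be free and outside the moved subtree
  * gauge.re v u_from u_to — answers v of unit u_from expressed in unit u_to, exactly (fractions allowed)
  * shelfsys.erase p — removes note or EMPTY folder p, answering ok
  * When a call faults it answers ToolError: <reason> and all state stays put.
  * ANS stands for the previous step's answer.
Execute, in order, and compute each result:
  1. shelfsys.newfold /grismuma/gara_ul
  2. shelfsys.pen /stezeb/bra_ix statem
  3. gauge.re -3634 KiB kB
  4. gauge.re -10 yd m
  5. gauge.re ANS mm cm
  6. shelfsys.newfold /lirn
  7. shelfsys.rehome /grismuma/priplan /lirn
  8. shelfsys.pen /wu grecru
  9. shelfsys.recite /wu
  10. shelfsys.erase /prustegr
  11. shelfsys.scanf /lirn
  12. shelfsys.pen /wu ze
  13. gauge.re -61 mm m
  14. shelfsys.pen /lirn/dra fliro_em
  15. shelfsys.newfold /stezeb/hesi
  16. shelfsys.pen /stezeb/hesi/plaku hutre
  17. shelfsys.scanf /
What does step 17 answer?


Step: shelfsys.newfold[/grismuma/gara_ul]
Result: ok
Step: shelfsys.pen[/stezeb/bra_ix; statem]
Result: created
Step: gauge.re[-3634; KiB; kB]
Result: -465152/125
Step: gauge.re[-10; yd; m]
Result: -1143/125
Step: gauge.re[ANS; mm; cm]
Result: -1143/1250
Step: shelfsys.newfold[/lirn]
Result: ok
Step: shelfsys.rehome[/grismuma/priplan; /lirn]
Result: ToolError: exists
Step: shelfsys.pen[/wu; grecru]
Result: created
Step: shelfsys.recite[/wu]
Result: grecru
Step: shelfsys.erase[/prustegr]
Result: ok
Step: shelfsys.scanf[/lirn]
Result: []
Step: shelfsys.pen[/wu; ze]
Result: overwrote
Step: gauge.re[-61; mm; m]
Result: -61/1000
Step: shelfsys.pen[/lirn/dra; fliro_em]
Result: created
Step: shelfsys.newfold[/stezeb/hesi]
Result: ok
Step: shelfsys.pen[/stezeb/hesi/plaku; hutre]
Result: created
Step: shelfsys.scanf[/]
Result: [grismuma/, lirn/, stezeb/, wu]

Answer: [grismuma/, lirn/, stezeb/, wu]


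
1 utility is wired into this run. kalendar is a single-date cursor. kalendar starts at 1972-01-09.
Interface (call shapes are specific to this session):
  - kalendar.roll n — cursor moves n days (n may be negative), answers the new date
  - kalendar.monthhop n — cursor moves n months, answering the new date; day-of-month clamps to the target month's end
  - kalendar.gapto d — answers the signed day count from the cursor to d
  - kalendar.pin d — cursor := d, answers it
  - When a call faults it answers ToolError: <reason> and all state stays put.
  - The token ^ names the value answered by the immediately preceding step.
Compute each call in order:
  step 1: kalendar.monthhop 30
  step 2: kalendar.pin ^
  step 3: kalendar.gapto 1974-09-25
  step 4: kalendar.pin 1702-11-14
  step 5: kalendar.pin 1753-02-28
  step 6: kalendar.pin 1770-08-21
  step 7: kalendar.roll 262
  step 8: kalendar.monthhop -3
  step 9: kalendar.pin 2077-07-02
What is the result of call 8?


Answer: 1771-02-10

Derivation:
$ kalendar.monthhop n→30
:: 1974-07-09
$ kalendar.pin d→^
:: 1974-07-09
$ kalendar.gapto d→1974-09-25
:: 78
$ kalendar.pin d→1702-11-14
:: 1702-11-14
$ kalendar.pin d→1753-02-28
:: 1753-02-28
$ kalendar.pin d→1770-08-21
:: 1770-08-21
$ kalendar.roll n→262
:: 1771-05-10
$ kalendar.monthhop n→-3
:: 1771-02-10
$ kalendar.pin d→2077-07-02
:: 2077-07-02


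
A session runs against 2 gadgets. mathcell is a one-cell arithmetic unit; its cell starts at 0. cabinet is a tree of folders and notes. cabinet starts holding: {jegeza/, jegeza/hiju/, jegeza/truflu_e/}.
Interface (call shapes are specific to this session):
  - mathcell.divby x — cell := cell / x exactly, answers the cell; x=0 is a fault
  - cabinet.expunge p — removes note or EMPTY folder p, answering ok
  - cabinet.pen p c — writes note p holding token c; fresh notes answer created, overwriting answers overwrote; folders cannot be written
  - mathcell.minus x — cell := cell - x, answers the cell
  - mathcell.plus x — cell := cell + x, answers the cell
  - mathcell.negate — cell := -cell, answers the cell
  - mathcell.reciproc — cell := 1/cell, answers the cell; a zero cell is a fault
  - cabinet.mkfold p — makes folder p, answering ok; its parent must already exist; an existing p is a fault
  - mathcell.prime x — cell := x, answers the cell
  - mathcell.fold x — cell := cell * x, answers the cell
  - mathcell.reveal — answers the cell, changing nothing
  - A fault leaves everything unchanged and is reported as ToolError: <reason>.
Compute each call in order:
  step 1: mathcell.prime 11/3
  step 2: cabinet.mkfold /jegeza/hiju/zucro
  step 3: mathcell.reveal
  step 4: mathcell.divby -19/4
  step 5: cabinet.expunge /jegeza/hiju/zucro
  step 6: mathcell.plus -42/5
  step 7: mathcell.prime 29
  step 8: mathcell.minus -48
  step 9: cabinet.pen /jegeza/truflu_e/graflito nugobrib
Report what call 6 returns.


Act: mathcell.prime[x='11/3']
Obs: 11/3
Act: cabinet.mkfold[p='/jegeza/hiju/zucro']
Obs: ok
Act: mathcell.reveal[]
Obs: 11/3
Act: mathcell.divby[x='-19/4']
Obs: -44/57
Act: cabinet.expunge[p='/jegeza/hiju/zucro']
Obs: ok
Act: mathcell.plus[x='-42/5']
Obs: -2614/285
Act: mathcell.prime[x='29']
Obs: 29
Act: mathcell.minus[x='-48']
Obs: 77
Act: cabinet.pen[p='/jegeza/truflu_e/graflito'; c='nugobrib']
Obs: created

Answer: -2614/285


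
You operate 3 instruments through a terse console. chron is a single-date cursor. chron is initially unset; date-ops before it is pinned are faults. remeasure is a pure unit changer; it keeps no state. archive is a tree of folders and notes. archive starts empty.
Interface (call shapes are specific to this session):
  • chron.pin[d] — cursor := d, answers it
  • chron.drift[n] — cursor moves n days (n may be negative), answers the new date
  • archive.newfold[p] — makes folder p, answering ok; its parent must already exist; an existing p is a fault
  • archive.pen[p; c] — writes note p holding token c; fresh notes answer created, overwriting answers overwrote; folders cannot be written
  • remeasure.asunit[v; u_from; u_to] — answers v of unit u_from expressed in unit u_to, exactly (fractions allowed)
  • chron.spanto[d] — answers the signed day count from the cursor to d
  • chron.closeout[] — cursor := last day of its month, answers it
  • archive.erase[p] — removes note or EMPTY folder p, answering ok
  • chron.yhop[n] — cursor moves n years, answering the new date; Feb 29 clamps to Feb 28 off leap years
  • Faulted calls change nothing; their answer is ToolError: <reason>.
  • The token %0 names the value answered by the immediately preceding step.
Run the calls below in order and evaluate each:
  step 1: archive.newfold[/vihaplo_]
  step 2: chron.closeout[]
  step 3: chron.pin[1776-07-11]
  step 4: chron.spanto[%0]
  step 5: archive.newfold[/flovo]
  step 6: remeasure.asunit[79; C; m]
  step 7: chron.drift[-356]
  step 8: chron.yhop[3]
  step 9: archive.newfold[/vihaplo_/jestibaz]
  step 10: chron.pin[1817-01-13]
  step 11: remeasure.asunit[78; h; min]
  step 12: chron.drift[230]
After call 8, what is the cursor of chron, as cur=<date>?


Answer: cur=1778-07-21

Derivation:
> newfold p='/vihaplo_'
  ok
> closeout
  ToolError: no date set
> pin d='1776-07-11'
  1776-07-11
> spanto d='%0'
  0
> newfold p='/flovo'
  ok
> asunit v='79' u_from='C' u_to='m'
  ToolError: incompatible units
> drift n='-356'
  1775-07-21
> yhop n='3'
  1778-07-21
> newfold p='/vihaplo_/jestibaz'
  ok
> pin d='1817-01-13'
  1817-01-13
> asunit v='78' u_from='h' u_to='min'
  4680
> drift n='230'
  1817-08-31


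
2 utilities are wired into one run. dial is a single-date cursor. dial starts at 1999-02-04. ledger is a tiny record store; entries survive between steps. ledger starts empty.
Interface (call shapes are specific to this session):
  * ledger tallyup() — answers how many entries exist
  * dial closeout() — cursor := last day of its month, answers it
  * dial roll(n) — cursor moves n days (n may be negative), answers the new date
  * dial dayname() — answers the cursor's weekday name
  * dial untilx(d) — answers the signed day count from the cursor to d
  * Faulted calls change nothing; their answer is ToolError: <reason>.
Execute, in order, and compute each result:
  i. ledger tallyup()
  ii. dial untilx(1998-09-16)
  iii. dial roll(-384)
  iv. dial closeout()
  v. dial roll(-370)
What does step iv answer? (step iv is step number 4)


// 1. ledger tallyup() == 0
// 2. dial untilx(1998-09-16) == -141
// 3. dial roll(-384) == 1998-01-16
// 4. dial closeout() == 1998-01-31
// 5. dial roll(-370) == 1997-01-26

Answer: 1998-01-31


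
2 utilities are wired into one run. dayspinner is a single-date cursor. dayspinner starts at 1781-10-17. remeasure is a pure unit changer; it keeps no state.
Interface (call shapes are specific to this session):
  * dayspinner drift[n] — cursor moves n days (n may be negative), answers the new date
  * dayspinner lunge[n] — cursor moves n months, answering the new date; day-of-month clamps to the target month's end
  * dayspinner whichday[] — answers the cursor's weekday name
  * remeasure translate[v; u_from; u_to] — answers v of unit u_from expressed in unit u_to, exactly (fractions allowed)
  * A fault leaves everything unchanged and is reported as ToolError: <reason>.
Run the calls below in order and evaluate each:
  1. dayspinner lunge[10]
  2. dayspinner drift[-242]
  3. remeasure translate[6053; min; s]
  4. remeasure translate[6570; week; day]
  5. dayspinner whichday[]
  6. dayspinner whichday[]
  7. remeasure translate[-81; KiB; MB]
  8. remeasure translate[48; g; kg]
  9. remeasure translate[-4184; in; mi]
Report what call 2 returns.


! dayspinner lunge(n: 10) == 1782-08-17
! dayspinner drift(n: -242) == 1781-12-18
! remeasure translate(v: 6053, u_from: min, u_to: s) == 363180
! remeasure translate(v: 6570, u_from: week, u_to: day) == 45990
! dayspinner whichday() == Tuesday
! dayspinner whichday() == Tuesday
! remeasure translate(v: -81, u_from: KiB, u_to: MB) == -1296/15625
! remeasure translate(v: 48, u_from: g, u_to: kg) == 6/125
! remeasure translate(v: -4184, u_from: in, u_to: mi) == -523/7920

Answer: 1781-12-18


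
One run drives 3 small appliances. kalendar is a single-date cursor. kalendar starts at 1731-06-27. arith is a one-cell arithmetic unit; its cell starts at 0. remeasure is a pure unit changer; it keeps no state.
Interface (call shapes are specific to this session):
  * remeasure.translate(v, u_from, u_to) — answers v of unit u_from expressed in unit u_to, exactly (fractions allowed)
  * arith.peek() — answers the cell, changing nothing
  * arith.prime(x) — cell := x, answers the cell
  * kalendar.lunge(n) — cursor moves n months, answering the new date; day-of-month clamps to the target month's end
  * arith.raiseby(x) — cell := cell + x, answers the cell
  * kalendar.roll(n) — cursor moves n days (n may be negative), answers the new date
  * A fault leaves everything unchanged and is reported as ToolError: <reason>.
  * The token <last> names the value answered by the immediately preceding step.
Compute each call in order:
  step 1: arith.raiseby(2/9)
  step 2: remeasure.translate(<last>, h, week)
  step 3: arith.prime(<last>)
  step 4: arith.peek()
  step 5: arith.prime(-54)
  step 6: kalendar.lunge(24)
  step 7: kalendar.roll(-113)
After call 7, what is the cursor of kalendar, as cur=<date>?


;; arith.raiseby(x=2/9) => 2/9
;; remeasure.translate(v=<last>, u_from=h, u_to=week) => 1/756
;; arith.prime(x=<last>) => 1/756
;; arith.peek() => 1/756
;; arith.prime(x=-54) => -54
;; kalendar.lunge(n=24) => 1733-06-27
;; kalendar.roll(n=-113) => 1733-03-06

Answer: cur=1733-03-06


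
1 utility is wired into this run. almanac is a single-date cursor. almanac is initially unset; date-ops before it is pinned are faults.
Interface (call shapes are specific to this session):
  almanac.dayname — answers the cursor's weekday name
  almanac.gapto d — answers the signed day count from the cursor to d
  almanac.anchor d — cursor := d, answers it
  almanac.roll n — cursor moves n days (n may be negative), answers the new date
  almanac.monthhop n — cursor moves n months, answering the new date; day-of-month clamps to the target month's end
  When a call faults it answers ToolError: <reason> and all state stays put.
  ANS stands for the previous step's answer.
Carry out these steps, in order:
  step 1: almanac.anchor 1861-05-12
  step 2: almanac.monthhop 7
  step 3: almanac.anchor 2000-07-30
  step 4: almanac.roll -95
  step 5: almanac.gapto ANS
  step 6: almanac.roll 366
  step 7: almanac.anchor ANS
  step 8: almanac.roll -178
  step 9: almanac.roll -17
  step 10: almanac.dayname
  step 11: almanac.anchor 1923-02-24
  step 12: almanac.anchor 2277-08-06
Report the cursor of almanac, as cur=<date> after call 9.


Answer: cur=2000-10-14

Derivation:
Act: almanac.anchor[d='1861-05-12']
Obs: 1861-05-12
Act: almanac.monthhop[n='7']
Obs: 1861-12-12
Act: almanac.anchor[d='2000-07-30']
Obs: 2000-07-30
Act: almanac.roll[n='-95']
Obs: 2000-04-26
Act: almanac.gapto[d='ANS']
Obs: 0
Act: almanac.roll[n='366']
Obs: 2001-04-27
Act: almanac.anchor[d='ANS']
Obs: 2001-04-27
Act: almanac.roll[n='-178']
Obs: 2000-10-31
Act: almanac.roll[n='-17']
Obs: 2000-10-14
Act: almanac.dayname[]
Obs: Saturday
Act: almanac.anchor[d='1923-02-24']
Obs: 1923-02-24
Act: almanac.anchor[d='2277-08-06']
Obs: 2277-08-06


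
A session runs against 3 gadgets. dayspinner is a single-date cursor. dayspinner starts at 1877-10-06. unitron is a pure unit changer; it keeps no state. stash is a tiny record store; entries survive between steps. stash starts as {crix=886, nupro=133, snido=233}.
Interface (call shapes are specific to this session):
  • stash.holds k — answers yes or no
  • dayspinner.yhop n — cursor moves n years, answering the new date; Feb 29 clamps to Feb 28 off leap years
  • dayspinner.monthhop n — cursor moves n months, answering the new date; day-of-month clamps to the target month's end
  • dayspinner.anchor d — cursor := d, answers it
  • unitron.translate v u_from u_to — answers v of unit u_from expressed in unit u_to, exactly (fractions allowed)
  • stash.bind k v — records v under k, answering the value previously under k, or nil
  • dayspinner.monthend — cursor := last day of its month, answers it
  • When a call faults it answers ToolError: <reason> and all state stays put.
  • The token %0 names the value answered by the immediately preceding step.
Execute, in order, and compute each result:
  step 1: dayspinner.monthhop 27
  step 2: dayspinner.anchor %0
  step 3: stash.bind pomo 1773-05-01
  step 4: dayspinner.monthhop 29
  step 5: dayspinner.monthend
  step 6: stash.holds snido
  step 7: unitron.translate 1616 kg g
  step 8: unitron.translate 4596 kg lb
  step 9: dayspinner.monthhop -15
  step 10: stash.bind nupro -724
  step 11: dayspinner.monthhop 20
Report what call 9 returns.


Answer: 1881-03-30

Derivation:
Next I call monthhop on n: 27, and get 1880-01-06.
Invoking anchor on d: %0, which returns 1880-01-06.
I call bind on k: pomo, v: 1773-05-01, which returns nil.
I invoke monthhop on n: 29, and get 1882-06-06.
Now I run monthend, which returns 1882-06-30.
I call holds on k: snido, → yes.
Now I run translate on v: 1616, u_from: kg, u_to: g, — result: 1616000.
I use translate on v: 4596, u_from: kg, u_to: lb, and see 459600000000/45359237.
Next I call monthhop on n: -15, — result: 1881-03-30.
I use bind on k: nupro, v: -724, giving 133.
Using monthhop on n: 20, which returns 1882-11-30.
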